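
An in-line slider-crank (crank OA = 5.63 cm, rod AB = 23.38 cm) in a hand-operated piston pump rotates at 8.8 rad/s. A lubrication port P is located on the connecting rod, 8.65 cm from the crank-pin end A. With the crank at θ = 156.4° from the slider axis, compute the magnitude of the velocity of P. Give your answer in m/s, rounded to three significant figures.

ω = 8.8 rad/s.  Crank-pin speed |V_A| = rω = 0.49544 m/s, perpendicular to OA.
Rod angle: sinφ = −(r/L) sinθ ⇒ φ = -5.532°; ω_rod = −rω cosθ/√(L²−r²sin²θ) = +1.9509 rad/s.
V_P = V_A + ω_rod × AP, with AP = 0.0865 m along the rod.
Components: V_Px = −rω sinθ − a·ω_rod·sinφ = -0.18208 m/s;  V_Py = rω cosθ + a·ω_rod·cosφ = -0.28603 m/s.
|V_P| = √(V_Px² + V_Py²) = 0.33907 m/s.

0.339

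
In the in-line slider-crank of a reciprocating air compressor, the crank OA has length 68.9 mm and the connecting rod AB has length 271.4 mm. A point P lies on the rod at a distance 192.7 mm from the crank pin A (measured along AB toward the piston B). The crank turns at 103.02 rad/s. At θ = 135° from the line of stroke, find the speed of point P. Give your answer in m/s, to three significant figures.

4.60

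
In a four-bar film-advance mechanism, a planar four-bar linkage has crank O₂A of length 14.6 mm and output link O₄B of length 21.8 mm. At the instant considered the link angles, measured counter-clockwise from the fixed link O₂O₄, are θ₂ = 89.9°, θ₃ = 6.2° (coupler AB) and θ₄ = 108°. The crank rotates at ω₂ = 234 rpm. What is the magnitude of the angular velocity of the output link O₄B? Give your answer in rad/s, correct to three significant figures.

16.7

ω₂ = 24.5 rad/s (from 234 rpm).
Differentiating the loop-closure r₂e^{iθ₂}+r₃e^{iθ₃}=r₁+r₄e^{iθ₄} gives r₂ω₂e^{iθ₂}+r₃ω₃e^{iθ₃}=r₄ω₄e^{iθ₄}.
Eliminating the other unknown: ω₄ = r₂ω₂ sin(θ₂−θ₃) / [r₄ sin(θ₄−θ₃)].
Numerator sine = +0.99396; denominator sine = +0.97887.
Result = 0.0146·24.5·(+0.99396) / (0.0218·(+0.97887)) = +16.664 rad/s; magnitude 16.664 rad/s.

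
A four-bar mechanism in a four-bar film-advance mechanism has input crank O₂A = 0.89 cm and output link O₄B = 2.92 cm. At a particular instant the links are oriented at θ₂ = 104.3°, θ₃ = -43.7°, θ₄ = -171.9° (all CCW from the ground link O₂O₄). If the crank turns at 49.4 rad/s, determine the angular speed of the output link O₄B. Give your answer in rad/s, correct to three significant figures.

ω₂ = 49.4 rad/s
Differentiating the loop-closure r₂e^{iθ₂}+r₃e^{iθ₃}=r₁+r₄e^{iθ₄} gives r₂ω₂e^{iθ₂}+r₃ω₃e^{iθ₃}=r₄ω₄e^{iθ₄}.
Eliminating the other unknown: ω₄ = r₂ω₂ sin(θ₂−θ₃) / [r₄ sin(θ₄−θ₃)].
Numerator sine = +0.52992; denominator sine = -0.78586.
Result = 0.0089·49.4·(+0.52992) / (0.0292·(-0.78586)) = -10.153 rad/s; magnitude 10.153 rad/s.

10.2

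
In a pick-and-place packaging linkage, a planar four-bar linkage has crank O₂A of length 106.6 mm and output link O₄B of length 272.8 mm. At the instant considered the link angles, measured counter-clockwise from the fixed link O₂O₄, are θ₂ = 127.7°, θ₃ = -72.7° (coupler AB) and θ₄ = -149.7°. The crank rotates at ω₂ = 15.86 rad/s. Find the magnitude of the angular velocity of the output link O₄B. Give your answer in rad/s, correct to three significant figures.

2.22

ω₂ = 15.86 rad/s
Differentiating the loop-closure r₂e^{iθ₂}+r₃e^{iθ₃}=r₁+r₄e^{iθ₄} gives r₂ω₂e^{iθ₂}+r₃ω₃e^{iθ₃}=r₄ω₄e^{iθ₄}.
Eliminating the other unknown: ω₄ = r₂ω₂ sin(θ₂−θ₃) / [r₄ sin(θ₄−θ₃)].
Numerator sine = -0.34857; denominator sine = -0.97437.
Result = 0.1066·15.86·(-0.34857) / (0.2728·(-0.97437)) = +2.2171 rad/s; magnitude 2.2171 rad/s.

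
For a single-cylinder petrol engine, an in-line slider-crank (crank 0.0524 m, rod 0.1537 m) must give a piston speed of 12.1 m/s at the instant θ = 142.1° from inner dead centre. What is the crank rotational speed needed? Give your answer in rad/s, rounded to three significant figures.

519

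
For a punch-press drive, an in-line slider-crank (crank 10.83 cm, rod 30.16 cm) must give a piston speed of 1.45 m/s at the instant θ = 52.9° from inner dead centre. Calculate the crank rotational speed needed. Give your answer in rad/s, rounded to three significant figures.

For an in-line slider-crank, |v_piston| = rω|sinθ|·[1 + r cosθ/√(L² − r² sin²θ)].
With r = 0.1083 m, L = 0.3016 m, θ = 52.9°: the bracketed kinematic factor |dx/dθ| = 0.10591 m.
ω = v/|dx/dθ| = 1.45/0.10591 = 13.691 rad/s.

13.7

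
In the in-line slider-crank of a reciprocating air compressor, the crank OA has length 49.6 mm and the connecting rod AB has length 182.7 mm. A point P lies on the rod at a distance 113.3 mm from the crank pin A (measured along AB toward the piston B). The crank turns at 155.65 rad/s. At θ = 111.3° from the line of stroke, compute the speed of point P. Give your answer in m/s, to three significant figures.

6.82

ω = 155.7 rad/s.  Crank-pin speed |V_A| = rω = 7.7202 m/s, perpendicular to OA.
Rod angle: sinφ = −(r/L) sinθ ⇒ φ = -14.651°; ω_rod = −rω cosθ/√(L²−r²sin²θ) = +15.866 rad/s.
V_P = V_A + ω_rod × AP, with AP = 0.1133 m along the rod.
Components: V_Px = −rω sinθ − a·ω_rod·sinφ = -6.7382 m/s;  V_Py = rω cosθ + a·ω_rod·cosφ = -1.0653 m/s.
|V_P| = √(V_Px² + V_Py²) = 6.8219 m/s.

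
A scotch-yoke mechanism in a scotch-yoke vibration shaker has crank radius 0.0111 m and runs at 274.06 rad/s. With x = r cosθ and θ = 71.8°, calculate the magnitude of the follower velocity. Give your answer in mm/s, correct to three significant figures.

2890

ω = 274.1 rad/s
x = r cosθ ⇒ ẋ = −rω sinθ.
|v| = rω|sinθ| = 0.0111·274.1·|sin 71.8°| = 2.8899 m/s = 2889.9 mm/s.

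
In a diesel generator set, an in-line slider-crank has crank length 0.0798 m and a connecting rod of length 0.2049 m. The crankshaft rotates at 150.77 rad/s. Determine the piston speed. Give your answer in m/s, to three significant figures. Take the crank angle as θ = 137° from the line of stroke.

ω = 150.8 rad/s
For an in-line slider-crank, x = r cosθ + √(L² − r² sin²θ), so v = −rω sinθ·[1 + r cosθ/√(L² − r² sin²θ)].
With r = 0.0798 m, L = 0.2049 m, θ = 137°: √(L² − r² sin²θ) = 0.19754 m.
v = −0.0798·150.8·0.68200·[1 + 0.0798·-0.73135/0.19754] = -5.7812 m/s.
|v| = 5.7812 m/s.

5.78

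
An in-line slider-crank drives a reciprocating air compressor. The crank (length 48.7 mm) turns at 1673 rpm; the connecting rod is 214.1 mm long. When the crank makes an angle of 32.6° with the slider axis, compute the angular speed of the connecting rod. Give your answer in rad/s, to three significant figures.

33.8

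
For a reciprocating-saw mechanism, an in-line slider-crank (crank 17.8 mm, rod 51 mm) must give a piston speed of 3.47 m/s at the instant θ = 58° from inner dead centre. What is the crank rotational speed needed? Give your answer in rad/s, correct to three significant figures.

193

For an in-line slider-crank, |v_piston| = rω|sinθ|·[1 + r cosθ/√(L² − r² sin²θ)].
With r = 0.0178 m, L = 0.051 m, θ = 58°: the bracketed kinematic factor |dx/dθ| = 0.018018 m.
ω = v/|dx/dθ| = 3.47/0.018018 = 192.58 rad/s.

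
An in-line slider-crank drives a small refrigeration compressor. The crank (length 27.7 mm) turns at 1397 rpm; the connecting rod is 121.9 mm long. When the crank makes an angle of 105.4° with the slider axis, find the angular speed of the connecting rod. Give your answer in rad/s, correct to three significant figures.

9.05

ω = 146.3 rad/s (converted from 1397 rpm).
The rod makes angle φ with the slider axis where L sinφ = r sinθ; differentiating, L cosφ·φ̇ = r ω cosθ.
L cosφ = √(L² − r² sin²θ) = 0.11894 m.
|ω_rod| = r ω |cosθ| / √(L² − r² sin²θ) = 0.0277·146.3·0.26556/0.11894 = 9.0477 rad/s.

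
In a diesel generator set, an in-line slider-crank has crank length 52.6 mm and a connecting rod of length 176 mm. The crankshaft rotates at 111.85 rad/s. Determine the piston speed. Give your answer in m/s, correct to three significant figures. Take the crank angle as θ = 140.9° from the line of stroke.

2.83

ω = 111.8 rad/s
For an in-line slider-crank, x = r cosθ + √(L² − r² sin²θ), so v = −rω sinθ·[1 + r cosθ/√(L² − r² sin²θ)].
With r = 0.0526 m, L = 0.176 m, θ = 140.9°: √(L² − r² sin²θ) = 0.17285 m.
v = −0.0526·111.8·0.63068·[1 + 0.0526·-0.77605/0.17285] = -2.8342 m/s.
|v| = 2.8342 m/s.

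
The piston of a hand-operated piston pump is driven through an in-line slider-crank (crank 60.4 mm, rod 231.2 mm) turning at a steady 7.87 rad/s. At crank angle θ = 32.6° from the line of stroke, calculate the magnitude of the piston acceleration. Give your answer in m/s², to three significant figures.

3.58

ω = 7.87 rad/s
x(θ) = r cosθ + √(L² − r² sin²θ); with ω constant, a = ω²·d²x/dθ².
d²x/dθ² = −r cosθ − r²(cos2θ)/√u − r⁴ sin²2θ/(4u^{3/2}),  u = L² − r² sin²θ = 0.0523945 m².
Substituting r = 0.0604 m, L = 0.2312 m, θ = 32.6°: d²x/dθ² = -0.057798 m.
a = ω²·d²x/dθ² = (7.87)²·(-0.057798) = -3.5798 m/s²;  |a| = 3.5798 m/s².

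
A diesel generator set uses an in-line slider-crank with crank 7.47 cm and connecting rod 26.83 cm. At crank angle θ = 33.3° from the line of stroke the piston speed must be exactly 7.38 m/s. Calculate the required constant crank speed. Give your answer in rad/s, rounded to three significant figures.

146

For an in-line slider-crank, |v_piston| = rω|sinθ|·[1 + r cosθ/√(L² − r² sin²θ)].
With r = 0.0747 m, L = 0.2683 m, θ = 33.3°: the bracketed kinematic factor |dx/dθ| = 0.050669 m.
ω = v/|dx/dθ| = 7.38/0.050669 = 145.65 rad/s.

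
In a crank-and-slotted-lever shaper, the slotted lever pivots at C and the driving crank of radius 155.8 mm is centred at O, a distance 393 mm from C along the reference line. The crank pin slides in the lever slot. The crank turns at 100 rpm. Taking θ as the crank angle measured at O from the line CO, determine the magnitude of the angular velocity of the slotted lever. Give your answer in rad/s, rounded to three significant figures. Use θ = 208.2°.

ω = 10.47 rad/s (from 100 rpm).
Crank pin A relative to C: A = (d + r cosθ, r sinθ); lever angle φ = atan2(r sinθ, d + r cosθ).
Differentiating tanφ: φ̇ = rω(d cosθ + r)/(d² + r² + 2dr cosθ).
d² + r² + 2dr cosθ = |CA|² = 0.0707993 m²;  d cosθ + r = -0.19055 m.
|ω_lever| = |0.1558·10.47·-0.19055| / 0.0707993 = 4.3912 rad/s.

4.39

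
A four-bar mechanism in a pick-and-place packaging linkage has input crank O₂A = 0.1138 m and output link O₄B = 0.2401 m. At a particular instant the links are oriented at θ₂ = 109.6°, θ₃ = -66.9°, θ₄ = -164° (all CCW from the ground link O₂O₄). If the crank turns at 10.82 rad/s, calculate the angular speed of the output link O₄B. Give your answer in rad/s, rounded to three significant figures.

0.315

ω₂ = 10.82 rad/s
Differentiating the loop-closure r₂e^{iθ₂}+r₃e^{iθ₃}=r₁+r₄e^{iθ₄} gives r₂ω₂e^{iθ₂}+r₃ω₃e^{iθ₃}=r₄ω₄e^{iθ₄}.
Eliminating the other unknown: ω₄ = r₂ω₂ sin(θ₂−θ₃) / [r₄ sin(θ₄−θ₃)].
Numerator sine = +0.06105; denominator sine = -0.99233.
Result = 0.1138·10.82·(+0.06105) / (0.2401·(-0.99233)) = -0.3155 rad/s; magnitude 0.3155 rad/s.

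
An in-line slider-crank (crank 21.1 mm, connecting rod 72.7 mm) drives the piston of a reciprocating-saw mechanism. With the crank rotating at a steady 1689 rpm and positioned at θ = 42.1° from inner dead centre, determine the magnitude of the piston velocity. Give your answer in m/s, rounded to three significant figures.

3.05

ω = 2π·1689/60 = 176.9 rad/s
For an in-line slider-crank, x = r cosθ + √(L² − r² sin²θ), so v = −rω sinθ·[1 + r cosθ/√(L² − r² sin²θ)].
With r = 0.0211 m, L = 0.0727 m, θ = 42.1°: √(L² − r² sin²θ) = 0.07131 m.
v = −0.0211·176.9·0.67043·[1 + 0.0211·0.74198/0.07131] = -3.0513 m/s.
|v| = 3.0513 m/s.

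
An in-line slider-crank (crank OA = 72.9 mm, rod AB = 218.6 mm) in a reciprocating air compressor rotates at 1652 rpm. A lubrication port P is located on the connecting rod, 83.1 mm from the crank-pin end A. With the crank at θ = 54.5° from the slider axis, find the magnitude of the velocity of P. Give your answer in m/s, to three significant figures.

11.9

ω = 173 rad/s.  Crank-pin speed |V_A| = rω = 12.611 m/s, perpendicular to OA.
Rod angle: sinφ = −(r/L) sinθ ⇒ φ = -15.753°; ω_rod = −rω cosθ/√(L²−r²sin²θ) = -34.809 rad/s.
V_P = V_A + ω_rod × AP, with AP = 0.0831 m along the rod.
Components: V_Px = −rω sinθ − a·ω_rod·sinφ = -11.053 m/s;  V_Py = rω cosθ + a·ω_rod·cosφ = +4.5395 m/s.
|V_P| = √(V_Px² + V_Py²) = 11.948 m/s.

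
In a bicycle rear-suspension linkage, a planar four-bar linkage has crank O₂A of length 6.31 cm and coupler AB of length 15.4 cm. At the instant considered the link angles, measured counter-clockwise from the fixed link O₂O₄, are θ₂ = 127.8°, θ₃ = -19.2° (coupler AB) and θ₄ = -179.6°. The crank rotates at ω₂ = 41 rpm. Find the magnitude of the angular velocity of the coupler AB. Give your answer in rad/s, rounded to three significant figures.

ω₂ = 4.294 rad/s (from 41 rpm).
Differentiating the loop-closure r₂e^{iθ₂}+r₃e^{iθ₃}=r₁+r₄e^{iθ₄} gives r₂ω₂e^{iθ₂}+r₃ω₃e^{iθ₃}=r₄ω₄e^{iθ₄}.
Eliminating the other unknown: ω₃ = r₂ω₂ sin(θ₄−θ₂) / [r₃ sin(θ₃−θ₄)].
Numerator sine = +0.79441; denominator sine = +0.33545.
Result = 0.0631·4.294·(+0.79441) / (0.154·(+0.33545)) = +4.1662 rad/s; magnitude 4.1662 rad/s.

4.17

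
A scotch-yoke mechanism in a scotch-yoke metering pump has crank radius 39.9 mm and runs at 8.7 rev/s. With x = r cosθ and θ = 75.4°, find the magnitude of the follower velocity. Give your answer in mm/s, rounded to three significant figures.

2110

ω = 54.66 rad/s (from 8.7 rev/s).
x = r cosθ ⇒ ẋ = −rω sinθ.
|v| = rω|sinθ| = 0.0399·54.66·|sin 75.4°| = 2.1107 m/s = 2110.7 mm/s.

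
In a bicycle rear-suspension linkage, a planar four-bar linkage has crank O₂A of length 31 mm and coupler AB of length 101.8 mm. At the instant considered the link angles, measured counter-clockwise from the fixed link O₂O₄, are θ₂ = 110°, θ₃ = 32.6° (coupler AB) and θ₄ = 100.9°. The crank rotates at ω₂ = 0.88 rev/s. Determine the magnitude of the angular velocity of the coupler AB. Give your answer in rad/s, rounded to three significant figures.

ω₂ = 5.529 rad/s (from 0.88 rev/s).
Differentiating the loop-closure r₂e^{iθ₂}+r₃e^{iθ₃}=r₁+r₄e^{iθ₄} gives r₂ω₂e^{iθ₂}+r₃ω₃e^{iθ₃}=r₄ω₄e^{iθ₄}.
Eliminating the other unknown: ω₃ = r₂ω₂ sin(θ₄−θ₂) / [r₃ sin(θ₃−θ₄)].
Numerator sine = -0.15816; denominator sine = -0.92913.
Result = 0.031·5.529·(-0.15816) / (0.1018·(-0.92913)) = +0.28661 rad/s; magnitude 0.28661 rad/s.

0.287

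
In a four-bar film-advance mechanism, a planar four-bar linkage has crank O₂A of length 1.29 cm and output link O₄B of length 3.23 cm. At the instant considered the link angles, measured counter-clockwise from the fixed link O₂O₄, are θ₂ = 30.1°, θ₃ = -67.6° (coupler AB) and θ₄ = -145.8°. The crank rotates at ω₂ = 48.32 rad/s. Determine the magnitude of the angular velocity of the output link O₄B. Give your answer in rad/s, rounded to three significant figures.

ω₂ = 48.32 rad/s
Differentiating the loop-closure r₂e^{iθ₂}+r₃e^{iθ₃}=r₁+r₄e^{iθ₄} gives r₂ω₂e^{iθ₂}+r₃ω₃e^{iθ₃}=r₄ω₄e^{iθ₄}.
Eliminating the other unknown: ω₄ = r₂ω₂ sin(θ₂−θ₃) / [r₄ sin(θ₄−θ₃)].
Numerator sine = +0.99098; denominator sine = -0.97887.
Result = 0.0129·48.32·(+0.99098) / (0.0323·(-0.97887)) = -19.537 rad/s; magnitude 19.537 rad/s.

19.5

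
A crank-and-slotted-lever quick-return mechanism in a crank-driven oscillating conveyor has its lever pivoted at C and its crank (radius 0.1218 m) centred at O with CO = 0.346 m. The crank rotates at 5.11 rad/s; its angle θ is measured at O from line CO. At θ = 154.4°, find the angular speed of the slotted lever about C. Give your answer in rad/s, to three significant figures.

ω = 5.11 rad/s
Crank pin A relative to C: A = (d + r cosθ, r sinθ); lever angle φ = atan2(r sinθ, d + r cosθ).
Differentiating tanφ: φ̇ = rω(d cosθ + r)/(d² + r² + 2dr cosθ).
d² + r² + 2dr cosθ = |CA|² = 0.0585397 m²;  d cosθ + r = -0.19023 m.
|ω_lever| = |0.1218·5.11·-0.19023| / 0.0585397 = 2.0226 rad/s.

2.02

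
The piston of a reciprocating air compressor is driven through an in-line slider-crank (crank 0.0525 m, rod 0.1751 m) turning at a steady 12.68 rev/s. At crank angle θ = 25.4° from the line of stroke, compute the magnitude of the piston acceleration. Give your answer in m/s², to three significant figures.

ω = 2π·12.7 = 79.67 rad/s
x(θ) = r cosθ + √(L² − r² sin²θ); with ω constant, a = ω²·d²x/dθ².
d²x/dθ² = −r cosθ − r²(cos2θ)/√u − r⁴ sin²2θ/(4u^{3/2}),  u = L² − r² sin²θ = 0.0301529 m².
Substituting r = 0.0525 m, L = 0.1751 m, θ = 25.4°: d²x/dθ² = -0.057675 m.
a = ω²·d²x/dθ² = (79.67)²·(-0.057675) = -366.09 m/s²;  |a| = 366.09 m/s².

366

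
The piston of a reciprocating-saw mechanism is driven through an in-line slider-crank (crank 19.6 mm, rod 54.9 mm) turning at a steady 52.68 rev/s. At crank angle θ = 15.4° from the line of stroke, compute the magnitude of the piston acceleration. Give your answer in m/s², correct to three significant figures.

2740

ω = 2π·52.7 = 331 rad/s
x(θ) = r cosθ + √(L² − r² sin²θ); with ω constant, a = ω²·d²x/dθ².
d²x/dθ² = −r cosθ − r²(cos2θ)/√u − r⁴ sin²2θ/(4u^{3/2}),  u = L² − r² sin²θ = 0.00298692 m².
Substituting r = 0.0196 m, L = 0.0549 m, θ = 15.4°: d²x/dθ² = -0.024993 m.
a = ω²·d²x/dθ² = (331)²·(-0.024993) = -2738.3 m/s²;  |a| = 2738.3 m/s².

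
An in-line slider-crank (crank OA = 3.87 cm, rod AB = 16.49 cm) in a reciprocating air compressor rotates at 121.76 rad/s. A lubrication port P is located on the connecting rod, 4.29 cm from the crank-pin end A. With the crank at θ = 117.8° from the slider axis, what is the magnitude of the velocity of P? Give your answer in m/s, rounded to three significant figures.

4.36

ω = 121.8 rad/s.  Crank-pin speed |V_A| = rω = 4.7121 m/s, perpendicular to OA.
Rod angle: sinφ = −(r/L) sinθ ⇒ φ = -11.982°; ω_rod = −rω cosθ/√(L²−r²sin²θ) = +13.624 rad/s.
V_P = V_A + ω_rod × AP, with AP = 0.0429 m along the rod.
Components: V_Px = −rω sinθ − a·ω_rod·sinφ = -4.0469 m/s;  V_Py = rω cosθ + a·ω_rod·cosφ = -1.6259 m/s.
|V_P| = √(V_Px² + V_Py²) = 4.3613 m/s.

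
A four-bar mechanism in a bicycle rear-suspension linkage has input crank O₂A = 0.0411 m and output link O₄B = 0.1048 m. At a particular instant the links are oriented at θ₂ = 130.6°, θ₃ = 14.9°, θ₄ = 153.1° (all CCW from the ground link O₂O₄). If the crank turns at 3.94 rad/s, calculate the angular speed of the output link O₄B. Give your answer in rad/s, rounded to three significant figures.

2.09

ω₂ = 3.94 rad/s
Differentiating the loop-closure r₂e^{iθ₂}+r₃e^{iθ₃}=r₁+r₄e^{iθ₄} gives r₂ω₂e^{iθ₂}+r₃ω₃e^{iθ₃}=r₄ω₄e^{iθ₄}.
Eliminating the other unknown: ω₄ = r₂ω₂ sin(θ₂−θ₃) / [r₄ sin(θ₄−θ₃)].
Numerator sine = +0.90108; denominator sine = +0.66653.
Result = 0.0411·3.94·(+0.90108) / (0.1048·(+0.66653)) = +2.0889 rad/s; magnitude 2.0889 rad/s.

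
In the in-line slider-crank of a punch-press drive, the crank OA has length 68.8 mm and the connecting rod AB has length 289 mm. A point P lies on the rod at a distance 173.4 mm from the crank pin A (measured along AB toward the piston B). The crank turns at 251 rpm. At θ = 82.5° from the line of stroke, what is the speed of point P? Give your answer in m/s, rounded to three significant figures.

ω = 26.28 rad/s.  Crank-pin speed |V_A| = rω = 1.8084 m/s, perpendicular to OA.
Rod angle: sinφ = −(r/L) sinθ ⇒ φ = -13.652°; ω_rod = −rω cosθ/√(L²−r²sin²θ) = -0.8405 rad/s.
V_P = V_A + ω_rod × AP, with AP = 0.1734 m along the rod.
Components: V_Px = −rω sinθ − a·ω_rod·sinφ = -1.8273 m/s;  V_Py = rω cosθ + a·ω_rod·cosφ = +0.094417 m/s.
|V_P| = √(V_Px² + V_Py²) = 1.8298 m/s.

1.83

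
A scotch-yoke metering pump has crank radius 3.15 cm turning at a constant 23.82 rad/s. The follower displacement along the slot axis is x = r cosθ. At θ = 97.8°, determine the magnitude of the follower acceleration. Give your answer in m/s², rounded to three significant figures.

ω = 23.82 rad/s
x = r cosθ ⇒ ẍ = −rω² cosθ (ω constant).
|a| = rω²|cosθ| = 0.0315·(23.82)²·|cos 97.8°| = 2.4256 m/s².

2.43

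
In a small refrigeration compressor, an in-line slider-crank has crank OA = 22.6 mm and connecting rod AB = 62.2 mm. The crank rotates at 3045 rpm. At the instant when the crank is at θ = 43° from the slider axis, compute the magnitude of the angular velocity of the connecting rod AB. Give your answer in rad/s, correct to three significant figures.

87.5

ω = 318.9 rad/s (converted from 3045 rpm).
The rod makes angle φ with the slider axis where L sinφ = r sinθ; differentiating, L cosφ·φ̇ = r ω cosθ.
L cosφ = √(L² − r² sin²θ) = 0.06026 m.
|ω_rod| = r ω |cosθ| / √(L² − r² sin²θ) = 0.0226·318.9·0.73135/0.06026 = 87.463 rad/s.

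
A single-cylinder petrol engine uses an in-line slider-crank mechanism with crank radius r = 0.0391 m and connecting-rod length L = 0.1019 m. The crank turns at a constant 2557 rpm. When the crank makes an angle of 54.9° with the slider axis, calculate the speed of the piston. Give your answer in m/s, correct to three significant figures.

ω = 2π·2557/60 = 267.8 rad/s
For an in-line slider-crank, x = r cosθ + √(L² − r² sin²θ), so v = −rω sinθ·[1 + r cosθ/√(L² − r² sin²θ)].
With r = 0.0391 m, L = 0.1019 m, θ = 54.9°: √(L² − r² sin²θ) = 0.096748 m.
v = −0.0391·267.8·0.81815·[1 + 0.0391·0.57501/0.096748] = -10.556 m/s.
|v| = 10.556 m/s.

10.6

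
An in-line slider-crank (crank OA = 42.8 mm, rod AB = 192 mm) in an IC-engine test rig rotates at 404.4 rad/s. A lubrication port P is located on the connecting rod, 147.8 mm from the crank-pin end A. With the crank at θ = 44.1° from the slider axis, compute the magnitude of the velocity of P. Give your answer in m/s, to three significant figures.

ω = 404.4 rad/s.  Crank-pin speed |V_A| = rω = 17.308 m/s, perpendicular to OA.
Rod angle: sinφ = −(r/L) sinθ ⇒ φ = -8.924°; ω_rod = −rω cosθ/√(L²−r²sin²θ) = -65.531 rad/s.
V_P = V_A + ω_rod × AP, with AP = 0.1478 m along the rod.
Components: V_Px = −rω sinθ − a·ω_rod·sinφ = -13.548 m/s;  V_Py = rω cosθ + a·ω_rod·cosφ = +2.8614 m/s.
|V_P| = √(V_Px² + V_Py²) = 13.846 m/s.

13.8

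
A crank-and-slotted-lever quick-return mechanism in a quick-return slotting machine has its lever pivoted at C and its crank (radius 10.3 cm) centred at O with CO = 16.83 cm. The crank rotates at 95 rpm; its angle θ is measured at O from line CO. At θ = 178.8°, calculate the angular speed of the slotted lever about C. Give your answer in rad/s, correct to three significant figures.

ω = 9.948 rad/s (from 95 rpm).
Crank pin A relative to C: A = (d + r cosθ, r sinθ); lever angle φ = atan2(r sinθ, d + r cosθ).
Differentiating tanφ: φ̇ = rω(d cosθ + r)/(d² + r² + 2dr cosθ).
d² + r² + 2dr cosθ = |CA|² = 0.00427169 m²;  d cosθ + r = -0.065263 m.
|ω_lever| = |0.103·9.948·-0.065263| / 0.00427169 = 15.655 rad/s.

15.7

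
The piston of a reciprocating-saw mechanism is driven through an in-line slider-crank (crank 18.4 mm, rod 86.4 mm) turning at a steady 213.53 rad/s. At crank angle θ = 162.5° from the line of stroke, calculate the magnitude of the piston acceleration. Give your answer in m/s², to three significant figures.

653

ω = 213.5 rad/s
x(θ) = r cosθ + √(L² − r² sin²θ); with ω constant, a = ω²·d²x/dθ².
d²x/dθ² = −r cosθ − r²(cos2θ)/√u − r⁴ sin²2θ/(4u^{3/2}),  u = L² − r² sin²θ = 0.00743435 m².
Substituting r = 0.0184 m, L = 0.0864 m, θ = 162.5°: d²x/dθ² = +0.014317 m.
a = ω²·d²x/dθ² = (213.5)²·(+0.014317) = +652.79 m/s²;  |a| = 652.79 m/s².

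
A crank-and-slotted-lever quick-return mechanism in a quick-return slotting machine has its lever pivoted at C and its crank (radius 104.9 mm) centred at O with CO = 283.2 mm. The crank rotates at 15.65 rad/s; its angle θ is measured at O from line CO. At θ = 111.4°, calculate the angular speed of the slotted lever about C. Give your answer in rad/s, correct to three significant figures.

ω = 15.65 rad/s
Crank pin A relative to C: A = (d + r cosθ, r sinθ); lever angle φ = atan2(r sinθ, d + r cosθ).
Differentiating tanφ: φ̇ = rω(d cosθ + r)/(d² + r² + 2dr cosθ).
d² + r² + 2dr cosθ = |CA|² = 0.069527 m²;  d cosθ + r = +0.0015669 m.
|ω_lever| = |0.1049·15.65·+0.0015669| / 0.069527 = 0.036998 rad/s.

0.0370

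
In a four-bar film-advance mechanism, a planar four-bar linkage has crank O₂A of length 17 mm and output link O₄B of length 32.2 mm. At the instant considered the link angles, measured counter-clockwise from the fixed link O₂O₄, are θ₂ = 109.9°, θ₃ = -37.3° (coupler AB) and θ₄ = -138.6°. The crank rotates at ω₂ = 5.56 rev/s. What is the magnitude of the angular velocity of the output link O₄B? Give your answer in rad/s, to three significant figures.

ω₂ = 34.93 rad/s (from 5.56 rev/s).
Differentiating the loop-closure r₂e^{iθ₂}+r₃e^{iθ₃}=r₁+r₄e^{iθ₄} gives r₂ω₂e^{iθ₂}+r₃ω₃e^{iθ₃}=r₄ω₄e^{iθ₄}.
Eliminating the other unknown: ω₄ = r₂ω₂ sin(θ₂−θ₃) / [r₄ sin(θ₄−θ₃)].
Numerator sine = +0.54171; denominator sine = -0.98061.
Result = 0.017·34.93·(+0.54171) / (0.0322·(-0.98061)) = -10.189 rad/s; magnitude 10.189 rad/s.

10.2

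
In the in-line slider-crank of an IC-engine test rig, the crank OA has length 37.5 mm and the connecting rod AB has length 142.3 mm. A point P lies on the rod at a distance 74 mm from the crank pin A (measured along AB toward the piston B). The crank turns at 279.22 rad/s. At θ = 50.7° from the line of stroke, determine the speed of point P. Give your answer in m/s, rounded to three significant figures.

ω = 279.2 rad/s.  Crank-pin speed |V_A| = rω = 10.471 m/s, perpendicular to OA.
Rod angle: sinφ = −(r/L) sinθ ⇒ φ = -11.767°; ω_rod = −rω cosθ/√(L²−r²sin²θ) = -47.606 rad/s.
V_P = V_A + ω_rod × AP, with AP = 0.074 m along the rod.
Components: V_Px = −rω sinθ − a·ω_rod·sinφ = -8.8211 m/s;  V_Py = rω cosθ + a·ω_rod·cosφ = +3.1832 m/s.
|V_P| = √(V_Px² + V_Py²) = 9.3779 m/s.

9.38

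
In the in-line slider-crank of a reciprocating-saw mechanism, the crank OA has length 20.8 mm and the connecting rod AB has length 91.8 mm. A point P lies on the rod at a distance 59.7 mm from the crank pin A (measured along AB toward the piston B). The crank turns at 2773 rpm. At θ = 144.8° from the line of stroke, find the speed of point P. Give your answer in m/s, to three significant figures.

3.51

ω = 290.4 rad/s.  Crank-pin speed |V_A| = rω = 6.0401 m/s, perpendicular to OA.
Rod angle: sinφ = −(r/L) sinθ ⇒ φ = -7.505°; ω_rod = −rω cosθ/√(L²−r²sin²θ) = +54.229 rad/s.
V_P = V_A + ω_rod × AP, with AP = 0.0597 m along the rod.
Components: V_Px = −rω sinθ − a·ω_rod·sinφ = -3.0588 m/s;  V_Py = rω cosθ + a·ω_rod·cosφ = -1.7259 m/s.
|V_P| = √(V_Px² + V_Py²) = 3.5121 m/s.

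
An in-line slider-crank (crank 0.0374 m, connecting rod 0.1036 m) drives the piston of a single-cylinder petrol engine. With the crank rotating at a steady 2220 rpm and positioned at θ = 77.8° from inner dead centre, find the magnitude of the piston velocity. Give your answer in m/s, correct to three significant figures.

9.19

ω = 2π·2220/60 = 232.5 rad/s
For an in-line slider-crank, x = r cosθ + √(L² − r² sin²θ), so v = −rω sinθ·[1 + r cosθ/√(L² − r² sin²θ)].
With r = 0.0374 m, L = 0.1036 m, θ = 77.8°: √(L² − r² sin²θ) = 0.096936 m.
v = −0.0374·232.5·0.97742·[1 + 0.0374·0.21132/0.096936] = -9.1912 m/s.
|v| = 9.1912 m/s.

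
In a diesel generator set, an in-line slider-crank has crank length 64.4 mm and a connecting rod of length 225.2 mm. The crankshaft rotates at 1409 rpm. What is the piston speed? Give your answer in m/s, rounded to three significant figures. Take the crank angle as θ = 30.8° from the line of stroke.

6.07

ω = 2π·1409/60 = 147.6 rad/s
For an in-line slider-crank, x = r cosθ + √(L² − r² sin²θ), so v = −rω sinθ·[1 + r cosθ/√(L² − r² sin²θ)].
With r = 0.0644 m, L = 0.2252 m, θ = 30.8°: √(L² − r² sin²θ) = 0.22277 m.
v = −0.0644·147.6·0.51204·[1 + 0.0644·0.85896/0.22277] = -6.0737 m/s.
|v| = 6.0737 m/s.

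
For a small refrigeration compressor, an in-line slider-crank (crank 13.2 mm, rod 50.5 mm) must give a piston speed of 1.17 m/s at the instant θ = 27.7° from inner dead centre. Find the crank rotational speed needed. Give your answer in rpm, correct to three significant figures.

1480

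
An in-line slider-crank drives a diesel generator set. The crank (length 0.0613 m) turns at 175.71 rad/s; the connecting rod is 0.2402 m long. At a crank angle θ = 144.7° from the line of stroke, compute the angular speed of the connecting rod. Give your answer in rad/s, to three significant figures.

ω = 175.7 rad/s
The rod makes angle φ with the slider axis where L sinφ = r sinθ; differentiating, L cosφ·φ̇ = r ω cosθ.
L cosφ = √(L² − r² sin²θ) = 0.23757 m.
|ω_rod| = r ω |cosθ| / √(L² − r² sin²θ) = 0.0613·175.7·0.81614/0.23757 = 37.002 rad/s.

37.0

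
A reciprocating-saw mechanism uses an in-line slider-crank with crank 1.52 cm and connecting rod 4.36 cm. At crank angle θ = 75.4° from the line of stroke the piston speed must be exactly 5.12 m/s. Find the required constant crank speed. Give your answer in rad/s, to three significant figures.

318

For an in-line slider-crank, |v_piston| = rω|sinθ|·[1 + r cosθ/√(L² − r² sin²θ)].
With r = 0.0152 m, L = 0.0436 m, θ = 75.4°: the bracketed kinematic factor |dx/dθ| = 0.016082 m.
ω = v/|dx/dθ| = 5.12/0.016082 = 318.36 rad/s.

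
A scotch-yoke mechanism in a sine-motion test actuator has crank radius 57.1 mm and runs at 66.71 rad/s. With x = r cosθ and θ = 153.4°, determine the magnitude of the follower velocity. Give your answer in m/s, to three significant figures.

1.71

ω = 66.71 rad/s
x = r cosθ ⇒ ẋ = −rω sinθ.
|v| = rω|sinθ| = 0.0571·66.71·|sin 153.4°| = 1.7056 m/s.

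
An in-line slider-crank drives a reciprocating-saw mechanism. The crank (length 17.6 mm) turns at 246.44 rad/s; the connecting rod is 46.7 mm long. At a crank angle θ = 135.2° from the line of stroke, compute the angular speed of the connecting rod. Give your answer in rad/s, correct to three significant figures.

ω = 246.4 rad/s
The rod makes angle φ with the slider axis where L sinφ = r sinθ; differentiating, L cosφ·φ̇ = r ω cosθ.
L cosφ = √(L² − r² sin²θ) = 0.045023 m.
|ω_rod| = r ω |cosθ| / √(L² − r² sin²θ) = 0.0176·246.4·0.70957/0.045023 = 68.357 rad/s.

68.4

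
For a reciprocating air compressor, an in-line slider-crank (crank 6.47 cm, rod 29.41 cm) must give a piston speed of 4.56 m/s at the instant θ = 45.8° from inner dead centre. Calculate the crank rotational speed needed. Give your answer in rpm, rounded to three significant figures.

813

For an in-line slider-crank, |v_piston| = rω|sinθ|·[1 + r cosθ/√(L² − r² sin²θ)].
With r = 0.0647 m, L = 0.2941 m, θ = 45.8°: the bracketed kinematic factor |dx/dθ| = 0.053588 m.
ω = v/|dx/dθ| = 4.56/0.053588 = 85.093 rad/s.
N = 60ω/(2π) = 812.58 rpm.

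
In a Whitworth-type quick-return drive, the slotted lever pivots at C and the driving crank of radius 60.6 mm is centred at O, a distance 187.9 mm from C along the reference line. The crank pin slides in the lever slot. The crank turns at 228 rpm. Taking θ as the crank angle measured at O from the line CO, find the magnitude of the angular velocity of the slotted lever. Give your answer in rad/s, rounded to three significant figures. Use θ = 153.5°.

ω = 23.88 rad/s (from 228 rpm).
Crank pin A relative to C: A = (d + r cosθ, r sinθ); lever angle φ = atan2(r sinθ, d + r cosθ).
Differentiating tanφ: φ̇ = rω(d cosθ + r)/(d² + r² + 2dr cosθ).
d² + r² + 2dr cosθ = |CA|² = 0.018598 m²;  d cosθ + r = -0.10756 m.
|ω_lever| = |0.0606·23.88·-0.10756| / 0.018598 = 8.3678 rad/s.

8.37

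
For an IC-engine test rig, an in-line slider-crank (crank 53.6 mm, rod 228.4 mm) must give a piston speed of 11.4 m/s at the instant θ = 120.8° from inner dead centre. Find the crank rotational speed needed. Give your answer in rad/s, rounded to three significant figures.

For an in-line slider-crank, |v_piston| = rω|sinθ|·[1 + r cosθ/√(L² − r² sin²θ)].
With r = 0.0536 m, L = 0.2284 m, θ = 120.8°: the bracketed kinematic factor |dx/dθ| = 0.040392 m.
ω = v/|dx/dθ| = 11.4/0.040392 = 282.23 rad/s.

282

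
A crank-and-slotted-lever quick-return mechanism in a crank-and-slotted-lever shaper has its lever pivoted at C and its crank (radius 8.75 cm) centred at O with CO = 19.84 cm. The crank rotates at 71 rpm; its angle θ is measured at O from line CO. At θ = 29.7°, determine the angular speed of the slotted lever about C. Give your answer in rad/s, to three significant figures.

ω = 7.435 rad/s (from 71 rpm).
Crank pin A relative to C: A = (d + r cosθ, r sinθ); lever angle φ = atan2(r sinθ, d + r cosθ).
Differentiating tanφ: φ̇ = rω(d cosθ + r)/(d² + r² + 2dr cosθ).
d² + r² + 2dr cosθ = |CA|² = 0.0771777 m²;  d cosθ + r = +0.25984 m.
|ω_lever| = |0.0875·7.435·+0.25984| / 0.0771777 = 2.1903 rad/s.

2.19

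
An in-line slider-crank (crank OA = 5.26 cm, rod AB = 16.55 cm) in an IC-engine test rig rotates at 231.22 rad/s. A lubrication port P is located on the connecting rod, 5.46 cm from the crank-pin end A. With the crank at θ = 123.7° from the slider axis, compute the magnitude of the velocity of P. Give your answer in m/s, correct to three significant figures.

ω = 231.2 rad/s.  Crank-pin speed |V_A| = rω = 12.162 m/s, perpendicular to OA.
Rod angle: sinφ = −(r/L) sinθ ⇒ φ = -15.332°; ω_rod = −rω cosθ/√(L²−r²sin²θ) = +42.279 rad/s.
V_P = V_A + ω_rod × AP, with AP = 0.0546 m along the rod.
Components: V_Px = −rω sinθ − a·ω_rod·sinφ = -9.508 m/s;  V_Py = rω cosθ + a·ω_rod·cosφ = -4.5218 m/s.
|V_P| = √(V_Px² + V_Py²) = 10.528 m/s.

10.5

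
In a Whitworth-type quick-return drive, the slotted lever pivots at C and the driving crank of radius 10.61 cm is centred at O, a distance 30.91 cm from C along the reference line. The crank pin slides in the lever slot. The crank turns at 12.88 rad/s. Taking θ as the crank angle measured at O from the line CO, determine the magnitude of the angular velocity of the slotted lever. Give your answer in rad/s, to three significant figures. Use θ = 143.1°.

ω = 12.88 rad/s
Crank pin A relative to C: A = (d + r cosθ, r sinθ); lever angle φ = atan2(r sinθ, d + r cosθ).
Differentiating tanφ: φ̇ = rω(d cosθ + r)/(d² + r² + 2dr cosθ).
d² + r² + 2dr cosθ = |CA|² = 0.0543479 m²;  d cosθ + r = -0.14108 m.
|ω_lever| = |0.1061·12.88·-0.14108| / 0.0543479 = 3.5475 rad/s.

3.55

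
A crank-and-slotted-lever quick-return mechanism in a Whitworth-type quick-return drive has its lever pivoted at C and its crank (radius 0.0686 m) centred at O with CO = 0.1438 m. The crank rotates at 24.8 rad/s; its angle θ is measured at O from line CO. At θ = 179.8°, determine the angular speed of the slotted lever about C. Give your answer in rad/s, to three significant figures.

ω = 24.8 rad/s
Crank pin A relative to C: A = (d + r cosθ, r sinθ); lever angle φ = atan2(r sinθ, d + r cosθ).
Differentiating tanφ: φ̇ = rω(d cosθ + r)/(d² + r² + 2dr cosθ).
d² + r² + 2dr cosθ = |CA|² = 0.00565516 m²;  d cosθ + r = -0.075199 m.
|ω_lever| = |0.0686·24.8·-0.075199| / 0.00565516 = 22.623 rad/s.

22.6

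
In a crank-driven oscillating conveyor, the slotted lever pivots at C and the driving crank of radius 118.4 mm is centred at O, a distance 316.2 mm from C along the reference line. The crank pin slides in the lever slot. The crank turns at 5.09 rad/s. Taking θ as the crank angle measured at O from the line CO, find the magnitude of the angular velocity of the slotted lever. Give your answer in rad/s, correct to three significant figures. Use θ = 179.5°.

3.05

ω = 5.09 rad/s
Crank pin A relative to C: A = (d + r cosθ, r sinθ); lever angle φ = atan2(r sinθ, d + r cosθ).
Differentiating tanφ: φ̇ = rω(d cosθ + r)/(d² + r² + 2dr cosθ).
d² + r² + 2dr cosθ = |CA|² = 0.0391277 m²;  d cosθ + r = -0.19779 m.
|ω_lever| = |0.1184·5.09·-0.19779| / 0.0391277 = 3.0464 rad/s.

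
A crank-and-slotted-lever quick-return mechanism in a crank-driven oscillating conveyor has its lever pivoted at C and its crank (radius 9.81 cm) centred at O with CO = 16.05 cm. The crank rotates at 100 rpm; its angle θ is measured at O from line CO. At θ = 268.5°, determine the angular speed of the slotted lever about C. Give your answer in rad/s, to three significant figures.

2.79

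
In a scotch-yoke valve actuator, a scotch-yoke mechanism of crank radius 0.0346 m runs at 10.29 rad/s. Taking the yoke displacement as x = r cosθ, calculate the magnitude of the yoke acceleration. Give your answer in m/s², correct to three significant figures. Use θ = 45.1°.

ω = 10.29 rad/s
x = r cosθ ⇒ ẍ = −rω² cosθ (ω constant).
|a| = rω²|cosθ| = 0.0346·(10.29)²·|cos 45.1°| = 2.586 m/s².

2.59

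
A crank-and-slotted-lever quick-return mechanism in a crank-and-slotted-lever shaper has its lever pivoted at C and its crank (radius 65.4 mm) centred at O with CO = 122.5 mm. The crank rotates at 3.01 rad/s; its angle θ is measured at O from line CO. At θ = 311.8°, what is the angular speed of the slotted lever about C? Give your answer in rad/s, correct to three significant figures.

0.966

ω = 3.01 rad/s
Crank pin A relative to C: A = (d + r cosθ, r sinθ); lever angle φ = atan2(r sinθ, d + r cosθ).
Differentiating tanφ: φ̇ = rω(d cosθ + r)/(d² + r² + 2dr cosθ).
d² + r² + 2dr cosθ = |CA|² = 0.0299633 m²;  d cosθ + r = +0.14705 m.
|ω_lever| = |0.0654·3.01·+0.14705| / 0.0299633 = 0.9661 rad/s.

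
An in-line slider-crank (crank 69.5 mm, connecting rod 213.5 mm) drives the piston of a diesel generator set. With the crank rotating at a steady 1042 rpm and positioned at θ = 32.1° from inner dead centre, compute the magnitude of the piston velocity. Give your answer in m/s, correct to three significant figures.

5.16

ω = 2π·1042/60 = 109.1 rad/s
For an in-line slider-crank, x = r cosθ + √(L² − r² sin²θ), so v = −rω sinθ·[1 + r cosθ/√(L² − r² sin²θ)].
With r = 0.0695 m, L = 0.2135 m, θ = 32.1°: √(L² − r² sin²θ) = 0.21028 m.
v = −0.0695·109.1·0.53140·[1 + 0.0695·0.84712/0.21028] = -5.1583 m/s.
|v| = 5.1583 m/s.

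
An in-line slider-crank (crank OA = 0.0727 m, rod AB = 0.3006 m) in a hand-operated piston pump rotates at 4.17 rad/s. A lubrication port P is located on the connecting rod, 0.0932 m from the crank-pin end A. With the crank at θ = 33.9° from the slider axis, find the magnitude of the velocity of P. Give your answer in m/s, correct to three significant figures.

ω = 4.17 rad/s.  Crank-pin speed |V_A| = rω = 0.30316 m/s, perpendicular to OA.
Rod angle: sinφ = −(r/L) sinθ ⇒ φ = -7.752°; ω_rod = −rω cosθ/√(L²−r²sin²θ) = -0.8448 rad/s.
V_P = V_A + ω_rod × AP, with AP = 0.0932 m along the rod.
Components: V_Px = −rω sinθ − a·ω_rod·sinφ = -0.17971 m/s;  V_Py = rω cosθ + a·ω_rod·cosφ = +0.17361 m/s.
|V_P| = √(V_Px² + V_Py²) = 0.24987 m/s.

0.250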